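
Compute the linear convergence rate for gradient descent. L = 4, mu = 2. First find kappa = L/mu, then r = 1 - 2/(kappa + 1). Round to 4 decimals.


Step 1: Compute the condition number.
kappa = L/mu = 4/2 = 2.0
Step 2: Compute the convergence rate.
r = 1 - 2/(kappa + 1) = 1 - 2*mu/(L + mu) = (L - mu)/(L + mu) = 2/6 = 0.3333


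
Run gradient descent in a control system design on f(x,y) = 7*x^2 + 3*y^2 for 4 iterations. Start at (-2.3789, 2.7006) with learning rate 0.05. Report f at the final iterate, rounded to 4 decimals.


Gradient descent on f(x,y) = 7*x^2 + 3*y^2.
Starting point: (-2.3789, 2.7006), alpha = 0.05
Step 1: grad_x = 2*7*-2.3789 = -33.3046, grad_y = 2*3*2.7006 = 16.2036
  x_1 = -2.3789 - 0.05*-33.3046 = -0.7137
  y_1 = 2.7006 - 0.05*16.2036 = 1.8904
Step 2: grad_x = 2*7*-0.7137 = -9.9914, grad_y = 2*3*1.8904 = 11.3425
  x_2 = -0.7137 - 0.05*-9.9914 = -0.2141
  y_2 = 1.8904 - 0.05*11.3425 = 1.3233
Step 3: grad_x = 2*7*-0.2141 = -2.9974, grad_y = 2*3*1.3233 = 7.9398
  x_3 = -0.2141 - 0.05*-2.9974 = -0.0642
  y_3 = 1.3233 - 0.05*7.9398 = 0.9263
Step 4: grad_x = 2*7*-0.0642 = -0.8992, grad_y = 2*3*0.9263 = 5.5578
  x_4 = -0.0642 - 0.05*-0.8992 = -0.0193
  y_4 = 0.9263 - 0.05*5.5578 = 0.6484
f(-0.0193, 0.6484) = 7*(-0.0193)^2 + 3*0.6484^2 = 1.2639


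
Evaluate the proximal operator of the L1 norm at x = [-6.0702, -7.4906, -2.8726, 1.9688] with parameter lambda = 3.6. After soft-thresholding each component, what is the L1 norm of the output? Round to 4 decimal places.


Soft-thresholding with lambda = 3.6:
prox(-6.0702) = sign(-6.0702)*max(|-6.0702| - 3.6, 0) = -2.4702
prox(-7.4906) = sign(-7.4906)*max(|-7.4906| - 3.6, 0) = -3.8906
prox(-2.8726) = sign(-2.8726)*max(|-2.8726| - 3.6, 0) = 0.0
prox(1.9688) = sign(1.9688)*max(|1.9688| - 3.6, 0) = 0.0
prox(x) = [-2.4702, -3.8906, 0.0, 0.0]
||prox(x)||_1 = 2.4702 + 3.8906 + 0.0 + 0.0 = 6.3608


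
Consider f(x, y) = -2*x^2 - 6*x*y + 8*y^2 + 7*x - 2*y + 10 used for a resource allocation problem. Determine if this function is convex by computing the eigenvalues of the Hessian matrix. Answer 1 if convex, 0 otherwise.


The Hessian of f(x,y) = -2*x^2 - 6*x*y + 8*y^2 + 7*x - 2*y + 10 is:
H = [[-4, -6], [-6, 16]]
Trace = -4 + 16 = 12
Determinant = -4*16 - (-6)^2 = -100
Discriminant = (12)^2 - 4*-100 = 544.0
Eigenvalues: lambda_1 = -5.6619, lambda_2 = 17.6619
The function is not convex.

0


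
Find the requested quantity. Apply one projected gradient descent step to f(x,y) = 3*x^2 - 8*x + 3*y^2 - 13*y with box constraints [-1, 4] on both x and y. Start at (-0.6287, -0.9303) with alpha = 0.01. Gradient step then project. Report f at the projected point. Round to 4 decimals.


Step 1: Compute gradient at (-0.6287, -0.9303).
grad_x = 2*3*-0.6287 - 8 = -11.7722
grad_y = 2*3*-0.9303 - 13 = -18.5818
Step 2: Gradient step.
x_raw = -0.6287 - 0.01*-11.7722 = -0.511
y_raw = -0.9303 - 0.01*-18.5818 = -0.7445
Step 3: Project onto [-1, 4].
x_proj = clip(-0.511) = -0.511
y_proj = clip(-0.7445) = -0.7445
Step 4: Evaluate f.
f(-0.511, -0.7445) = 16.2121


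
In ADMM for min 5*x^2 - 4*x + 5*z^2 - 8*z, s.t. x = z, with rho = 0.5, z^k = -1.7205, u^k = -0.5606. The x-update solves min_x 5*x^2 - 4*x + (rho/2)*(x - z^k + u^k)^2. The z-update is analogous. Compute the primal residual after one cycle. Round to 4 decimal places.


ADMM iteration with rho = 0.5, z^k = -1.7205, u^k = -0.5606
Step 1: x-update.
Minimize 5*x^2 - 4*x + (0.5/2)*(x + 1.7205 - 0.5606)^2
FOC: (2*5 + 0.5)*x = 4 + 0.5*(-1.7205 + 0.5606)
x^{k+1} = 0.3257
Step 2: z-update.
Minimize 5*z^2 - 8*z + (0.5/2)*(0.3257 - z - 0.5606)^2
FOC: (2*5 + 0.5)*z = 8 + 0.5*(0.3257 - 0.5606)
z^{k+1} = 0.7507
Step 3: u-update.
u^{k+1} = -0.5606 + 0.3257 - 0.7507 = -0.9856
Step 4: Primal residual = |0.3257 - 0.7507| = 0.425


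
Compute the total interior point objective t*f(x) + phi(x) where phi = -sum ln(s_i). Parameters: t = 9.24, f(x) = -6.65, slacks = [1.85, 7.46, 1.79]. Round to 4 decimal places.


Step 1: Compute log-barrier.
ln values: [0.6152, 2.0096, 0.5822]
phi = -(0.6152 + 2.0096 + 0.5822) = -3.207
Step 2: Compute augmented objective.
t*f(x) = 9.24*-6.65 = -61.446
Total = -61.446 - 3.207 = -64.653


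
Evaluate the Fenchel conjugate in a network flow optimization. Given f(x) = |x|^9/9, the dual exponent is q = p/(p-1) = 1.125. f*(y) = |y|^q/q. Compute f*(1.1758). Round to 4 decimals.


The conjugate exponent q satisfies 1/p + 1/q = 1.
p = 9, so q = 9/(9 - 1) = 1.125
|y|^q = 1.1758^1.125 = 1.1998
f*(1.1758) = 1.1998 / 1.125 = 1.0665


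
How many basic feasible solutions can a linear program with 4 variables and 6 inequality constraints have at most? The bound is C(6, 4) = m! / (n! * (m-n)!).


Each vertex corresponds to some choice of n active constraints out of m, so the number of vertices is at most C(m, n) = m! / (n!(m-n)!).
m = 6, n = 4
Numerator: 6 * 5 * 4 * 3
Denominator: 4! = 24
C(6, 4) = 15


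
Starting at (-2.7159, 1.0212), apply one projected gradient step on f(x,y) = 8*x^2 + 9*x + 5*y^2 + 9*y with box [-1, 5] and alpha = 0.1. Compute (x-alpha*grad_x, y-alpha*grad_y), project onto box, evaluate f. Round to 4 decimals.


Step 1: Compute gradient at (-2.7159, 1.0212).
grad_x = 2*8*-2.7159 + 9 = -34.4544
grad_y = 2*5*1.0212 + 9 = 19.212
Step 2: Gradient step.
x_raw = -2.7159 - 0.1*-34.4544 = 0.7295
y_raw = 1.0212 - 0.1*19.212 = -0.9
Step 3: Project onto [-1, 5].
x_proj = clip(0.7295) = 0.7295
y_proj = clip(-0.9) = -0.9
Step 4: Evaluate f.
f(0.7295, -0.9) = 6.7737


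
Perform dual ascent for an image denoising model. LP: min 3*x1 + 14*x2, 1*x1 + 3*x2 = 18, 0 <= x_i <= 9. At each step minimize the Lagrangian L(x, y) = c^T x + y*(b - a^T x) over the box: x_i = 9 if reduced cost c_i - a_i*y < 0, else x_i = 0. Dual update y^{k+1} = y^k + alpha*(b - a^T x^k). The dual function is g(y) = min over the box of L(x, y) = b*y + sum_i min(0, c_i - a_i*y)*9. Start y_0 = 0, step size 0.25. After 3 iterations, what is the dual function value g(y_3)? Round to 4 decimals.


Dual ascent for LP: min 3*x1 + 14*x2, 1*x1 + 3*x2 = 18, 0 <= x_i <= 9
Step 1: y^k = 0.0, reduced costs: (3.0, 14.0)
  x^k = (0.0, 0.0), subgradient = b - a^T x = 18.0
  y^{k+1} = 0.0 + 0.25*18.0 = 4.5
Step 2: y^k = 4.5, reduced costs: (-1.5, 0.5)
  x^k = (9.0, 0.0), subgradient = b - a^T x = 9.0
  y^{k+1} = 4.5 + 0.25*9.0 = 6.75
Step 3: y^k = 6.75, reduced costs: (-3.75, -6.25)
  x^k = (9.0, 9.0), subgradient = b - a^T x = -18.0
  y^{k+1} = 6.75 + 0.25*-18.0 = 2.25
Dual objective at y_3 = 2.25: reduced costs (0.75, 7.25), box minimizer x = (0.0, 0.0)
g(y_3) = b*y + (c1 - a1*y)*x1 + (c2 - a2*y)*x2 = 18*2.25 + 0.75*0.0 + 7.25*0.0 = 40.5 + 0.0 + 0.0 = 40.5


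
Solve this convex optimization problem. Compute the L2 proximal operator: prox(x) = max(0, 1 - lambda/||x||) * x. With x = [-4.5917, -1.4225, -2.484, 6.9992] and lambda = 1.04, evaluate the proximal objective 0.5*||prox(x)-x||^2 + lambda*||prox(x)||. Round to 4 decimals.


Step 1: Compute ||x||.
||x|| = 8.8468
Step 2: Compute scaling factor.
scale = max(0, 1 - 1.04/8.8468) = 0.8824
Step 3: prox(x) = [-4.0519, -1.2553, -2.192, 6.1764]
||prox(x)|| = 7.8068
Step 4: Proximal objective.
0.5*||prox-x||^2 = 0.5408
lambda*||prox|| = 8.1191
Total = 8.6599


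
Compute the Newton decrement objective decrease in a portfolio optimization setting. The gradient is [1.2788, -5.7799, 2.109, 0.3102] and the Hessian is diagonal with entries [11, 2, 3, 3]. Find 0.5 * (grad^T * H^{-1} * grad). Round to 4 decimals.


Step 1: H is diagonal, so H^(-1) * g = [0.1163, -2.89, 0.703, 0.1034].
Step 2: g^T H^(-1) g = sum_i g_i^2 / H_ii
  = (1.2788)^2/11 + (-5.7799)^2/2 + (2.109)^2/3 + (0.3102)^2/3
  = 0.1487 + 16.7036 + 1.4826 + 0.0321 = 18.367
Step 3: Objective decrease = 0.5 * g^T H^(-1) g = 9.1835


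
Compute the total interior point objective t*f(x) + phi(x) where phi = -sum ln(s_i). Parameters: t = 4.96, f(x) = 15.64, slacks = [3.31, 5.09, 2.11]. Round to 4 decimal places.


Step 1: Compute log-barrier.
ln values: [1.1969, 1.6273, 0.7467]
phi = -(1.1969 + 1.6273 + 0.7467) = -3.5709
Step 2: Compute augmented objective.
t*f(x) = 4.96*15.64 = 77.5744
Total = 77.5744 - 3.5709 = 74.0035


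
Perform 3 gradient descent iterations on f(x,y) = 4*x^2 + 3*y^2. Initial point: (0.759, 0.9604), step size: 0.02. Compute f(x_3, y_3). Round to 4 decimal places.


Gradient descent on f(x,y) = 4*x^2 + 3*y^2.
Starting point: (0.759, 0.9604), alpha = 0.02
Step 1: grad_x = 2*4*0.759 = 6.072, grad_y = 2*3*0.9604 = 5.7624
  x_1 = 0.759 - 0.02*6.072 = 0.6376
  y_1 = 0.9604 - 0.02*5.7624 = 0.8452
Step 2: grad_x = 2*4*0.6376 = 5.1005, grad_y = 2*3*0.8452 = 5.0709
  x_2 = 0.6376 - 0.02*5.1005 = 0.5356
  y_2 = 0.8452 - 0.02*5.0709 = 0.7437
Step 3: grad_x = 2*4*0.5356 = 4.2844, grad_y = 2*3*0.7437 = 4.4624
  x_3 = 0.5356 - 0.02*4.2844 = 0.4499
  y_3 = 0.7437 - 0.02*4.4624 = 0.6545
f(0.4499, 0.6545) = 4*0.4499^2 + 3*0.6545^2 = 2.0946


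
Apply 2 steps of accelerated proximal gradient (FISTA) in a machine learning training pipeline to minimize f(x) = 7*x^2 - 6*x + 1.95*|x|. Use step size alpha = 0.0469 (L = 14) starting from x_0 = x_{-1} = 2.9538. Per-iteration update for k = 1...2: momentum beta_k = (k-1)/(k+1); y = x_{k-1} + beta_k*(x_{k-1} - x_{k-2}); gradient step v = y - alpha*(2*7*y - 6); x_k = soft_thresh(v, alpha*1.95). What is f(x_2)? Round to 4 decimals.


FISTA on f(x) = 7*x^2 - 6*x + 1.95*|x|
L = 14, alpha = 0.0469
Iteration 1: beta = 0.0, y = 2.9538 + 0.0*(2.9538 - 2.9538) = 2.9538
  grad(y) = 35.3532, v = y - alpha*grad = 1.2957
  prox(v) = soft_thresh(1.2957, 0.0915) = 1.2043
Iteration 2: beta = 0.3333, y = 1.2043 + 0.3333*(1.2043 - 2.9538) = 0.6211
  grad(y) = 2.6955, v = y - alpha*grad = 0.4947
  prox(v) = soft_thresh(0.4947, 0.0915) = 0.4032
f(x_2) = 7*0.4032^2 - 6*0.4032 + 1.95*|0.4032| = -0.4949


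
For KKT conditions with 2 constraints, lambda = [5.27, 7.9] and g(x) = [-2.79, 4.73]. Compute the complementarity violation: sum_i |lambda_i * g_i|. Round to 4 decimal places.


KKT complementary slackness check:
lambda_1 * g_1 = 5.27 * -2.79 = -14.7033
lambda_2 * g_2 = 7.9 * 4.73 = 37.367
Total violation = 14.7033 + 37.367 = 52.0703


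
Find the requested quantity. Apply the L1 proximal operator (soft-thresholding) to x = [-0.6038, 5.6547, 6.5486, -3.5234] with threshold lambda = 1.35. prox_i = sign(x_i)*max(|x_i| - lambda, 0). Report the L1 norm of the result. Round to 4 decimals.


Soft-thresholding with lambda = 1.35:
prox(-0.6038) = sign(-0.6038)*max(|-0.6038| - 1.35, 0) = 0.0
prox(5.6547) = sign(5.6547)*max(|5.6547| - 1.35, 0) = 4.3047
prox(6.5486) = sign(6.5486)*max(|6.5486| - 1.35, 0) = 5.1986
prox(-3.5234) = sign(-3.5234)*max(|-3.5234| - 1.35, 0) = -2.1734
prox(x) = [0.0, 4.3047, 5.1986, -2.1734]
||prox(x)||_1 = 0.0 + 4.3047 + 5.1986 + 2.1734 = 11.6767


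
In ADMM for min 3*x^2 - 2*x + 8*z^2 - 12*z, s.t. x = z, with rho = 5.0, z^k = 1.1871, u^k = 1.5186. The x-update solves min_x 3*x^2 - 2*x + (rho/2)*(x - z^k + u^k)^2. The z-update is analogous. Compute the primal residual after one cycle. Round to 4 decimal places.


ADMM iteration with rho = 5.0, z^k = 1.1871, u^k = 1.5186
Step 1: x-update.
Minimize 3*x^2 - 2*x + (5.0/2)*(x - 1.1871 + 1.5186)^2
FOC: (2*3 + 5.0)*x = 2 + 5.0*(1.1871 - 1.5186)
x^{k+1} = 0.0311
Step 2: z-update.
Minimize 8*z^2 - 12*z + (5.0/2)*(0.0311 - z + 1.5186)^2
FOC: (2*8 + 5.0)*z = 12 + 5.0*(0.0311 + 1.5186)
z^{k+1} = 0.9404
Step 3: u-update.
u^{k+1} = 1.5186 + 0.0311 - 0.9404 = 0.6093
Step 4: Primal residual = |0.0311 - 0.9404| = 0.9093


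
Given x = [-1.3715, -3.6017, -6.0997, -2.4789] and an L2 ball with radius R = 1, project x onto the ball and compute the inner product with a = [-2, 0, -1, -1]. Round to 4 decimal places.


Step 1: Compute ||x|| (intermediates to 6 decimals).
||x|| = sqrt((-1.3715)^2 + (-3.6017)^2 + (-6.0997)^2 + (-2.4789)^2) = 7.62919
Step 2: Project.
Since ||x|| > R, scale = R/||x|| = 1/7.62919 = 0.131076, proj(x) = scale * x
proj(x) = [-0.179771, -0.472096, -0.799524, -0.324924]
Step 3: Dot product.
a^T * proj(x) = -2*(-0.179771) + 0*(-0.472096) - 1*(-0.799524) - 1*(-0.324924) = 1.484


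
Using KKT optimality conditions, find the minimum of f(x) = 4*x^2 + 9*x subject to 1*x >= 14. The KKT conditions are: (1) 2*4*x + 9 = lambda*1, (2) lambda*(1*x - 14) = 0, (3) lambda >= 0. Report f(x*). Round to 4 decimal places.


Step 1: Try lambda = 0 (constraint inactive).
x_unc = -9/(2*4) = -1.125
Check: 1*-1.125 = -1.125 < 14 -- violated!
Step 2: Constraint must be active: 1*x = 14
x* = 14/1 = 14.0
lambda = (2*4*14.0 + 9)/1 = 121.0
Step 3: Compute optimal value.
f(x*) = 4*14.0^2 + 9*14.0 = 910.0


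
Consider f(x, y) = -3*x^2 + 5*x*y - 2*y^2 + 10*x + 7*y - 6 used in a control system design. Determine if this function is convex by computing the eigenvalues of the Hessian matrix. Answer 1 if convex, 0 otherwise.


The Hessian of f(x,y) = -3*x^2 + 5*x*y - 2*y^2 + 10*x + 7*y - 6 is:
H = [[-6, 5], [5, -4]]
Trace = -6 - 4 = -10
Determinant = -6*-4 - (5)^2 = -1
Discriminant = (-10)^2 - 4*-1 = 104.0
Eigenvalues: lambda_1 = -10.099, lambda_2 = 0.099
The function is not convex.

0


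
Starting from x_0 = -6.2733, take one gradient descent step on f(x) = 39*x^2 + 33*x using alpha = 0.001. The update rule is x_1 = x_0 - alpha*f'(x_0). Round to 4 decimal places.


We compute the gradient at x_0 and apply the update.
f'(x) = 78*x + 33
f'(-6.2733) = 78*-6.2733 + 33 = -456.3174
x_1 = -6.2733 - 0.001*-456.3174 = -5.817


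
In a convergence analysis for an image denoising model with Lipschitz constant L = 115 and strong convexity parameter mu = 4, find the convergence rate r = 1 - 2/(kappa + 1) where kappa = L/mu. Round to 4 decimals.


Step 1: Compute the condition number.
kappa = L/mu = 115/4 = 28.75
Step 2: Compute the convergence rate.
r = 1 - 2/(kappa + 1) = 1 - 2*mu/(L + mu) = (L - mu)/(L + mu) = 111/119 = 0.9328


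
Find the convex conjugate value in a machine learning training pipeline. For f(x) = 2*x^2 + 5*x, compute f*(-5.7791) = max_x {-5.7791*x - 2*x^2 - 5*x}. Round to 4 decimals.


f*(y) = sup_x {y*x - a*x^2 - b*x} = sup_x {(y-b)*x - a*x^2}
FOC: (y - b) - 2a*x = 0 => x* = (y - b)/(2a)
x* = (-5.7791 - 5)/(2*2) = -2.6948
f*(-5.7791) = (y-b)^2/(4a) = (-5.7791 - 5)^2/(4*2)
= 116.189/8 = 14.5236


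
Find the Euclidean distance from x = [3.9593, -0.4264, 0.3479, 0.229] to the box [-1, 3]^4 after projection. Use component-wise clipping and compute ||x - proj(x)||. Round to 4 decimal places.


Project each component onto [-1, 3].
clip(3.9593) = 3.0, clip(-0.4264) = -0.4264, clip(0.3479) = 0.3479, clip(0.229) = 0.229
Projection = [3.0, -0.4264, 0.3479, 0.229]
Squared diffs: [0.9203, 0.0, 0.0, 0.0]
Distance = sqrt(0.9203) = 0.9593


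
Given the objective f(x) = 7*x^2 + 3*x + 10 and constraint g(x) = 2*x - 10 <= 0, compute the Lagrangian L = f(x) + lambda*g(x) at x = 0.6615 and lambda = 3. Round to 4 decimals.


Step 1: Evaluate f(x).
f(0.6615) = 7*0.6615^2 + 3*0.6615 + 10 = 15.0476
Step 2: Evaluate g(x).
g(0.6615) = 2*0.6615 - 10 = -8.677
Step 3: Compute Lagrangian.
L = 15.0476 + 3*-8.677 = -10.9834


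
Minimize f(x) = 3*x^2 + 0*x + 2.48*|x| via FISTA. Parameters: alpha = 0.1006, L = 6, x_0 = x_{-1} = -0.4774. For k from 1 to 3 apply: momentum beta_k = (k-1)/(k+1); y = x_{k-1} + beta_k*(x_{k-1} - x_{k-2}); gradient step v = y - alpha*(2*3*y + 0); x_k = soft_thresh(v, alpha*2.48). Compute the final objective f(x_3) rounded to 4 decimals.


FISTA on f(x) = 3*x^2 + 0*x + 2.48*|x|
L = 6, alpha = 0.1006
Iteration 1: beta = 0.0, y = -0.4774 + 0.0*(-0.4774 + 0.4774) = -0.4774
  grad(y) = -2.8644, v = y - alpha*grad = -0.1892
  prox(v) = soft_thresh(-0.1892, 0.2495) = 0.0
Iteration 2: beta = 0.3333, y = 0.0 + 0.3333*(0.0 + 0.4774) = 0.1591
  grad(y) = 0.9548, v = y - alpha*grad = 0.0631
  prox(v) = soft_thresh(0.0631, 0.2495) = 0.0
Iteration 3: beta = 0.5, y = 0.0 + 0.5*(0.0 - 0.0) = 0.0
  grad(y) = 0.0, v = y - alpha*grad = 0.0
  prox(v) = soft_thresh(0.0, 0.2495) = 0.0
f(x_3) = 3*0.0^2 + 0*0.0 + 2.48*|0.0| = 0.0


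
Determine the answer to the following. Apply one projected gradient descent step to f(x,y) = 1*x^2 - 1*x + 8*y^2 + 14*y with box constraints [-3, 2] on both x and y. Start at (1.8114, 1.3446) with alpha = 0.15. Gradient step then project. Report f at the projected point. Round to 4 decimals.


Step 1: Compute gradient at (1.8114, 1.3446).
grad_x = 2*1*1.8114 - 1 = 2.6228
grad_y = 2*8*1.3446 + 14 = 35.5136
Step 2: Gradient step.
x_raw = 1.8114 - 0.15*2.6228 = 1.418
y_raw = 1.3446 - 0.15*35.5136 = -3.9824
Step 3: Project onto [-3, 2].
x_proj = clip(1.418) = 1.418
y_proj = clip(-3.9824) = -3.0
Step 4: Evaluate f.
f(1.418, -3.0) = 30.5927


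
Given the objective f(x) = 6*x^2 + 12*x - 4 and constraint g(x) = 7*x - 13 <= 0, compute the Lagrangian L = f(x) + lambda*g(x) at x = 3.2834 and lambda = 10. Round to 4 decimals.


Step 1: Evaluate f(x).
f(3.2834) = 6*3.2834^2 + 12*3.2834 - 4 = 100.0851
Step 2: Evaluate g(x).
g(3.2834) = 7*3.2834 - 13 = 9.9838
Step 3: Compute Lagrangian.
L = 100.0851 + 10*9.9838 = 199.9231


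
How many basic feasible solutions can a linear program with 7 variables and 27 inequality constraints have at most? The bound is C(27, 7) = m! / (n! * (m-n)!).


Each vertex corresponds to some choice of n active constraints out of m, so the number of vertices is at most C(m, n) = m! / (n!(m-n)!).
m = 27, n = 7
Numerator: 27 * 26 * 25 * 24 * 23 * 22 * 21
Denominator: 7! = 5040
C(27, 7) = 888030


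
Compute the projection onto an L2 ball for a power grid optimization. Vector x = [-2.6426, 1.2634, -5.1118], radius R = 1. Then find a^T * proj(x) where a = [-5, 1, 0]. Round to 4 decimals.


Step 1: Compute ||x|| (intermediates to 6 decimals).
||x|| = sqrt((-2.6426)^2 + 1.2634^2 + (-5.1118)^2) = 5.89152
Step 2: Project.
Since ||x|| > R, scale = R/||x|| = 1/5.89152 = 0.169735, proj(x) = scale * x
proj(x) = [-0.448542, 0.214443, -0.867651]
Step 3: Dot product.
a^T * proj(x) = -5*(-0.448542) + 1*0.214443 + 0*(-0.867651) = 2.4572


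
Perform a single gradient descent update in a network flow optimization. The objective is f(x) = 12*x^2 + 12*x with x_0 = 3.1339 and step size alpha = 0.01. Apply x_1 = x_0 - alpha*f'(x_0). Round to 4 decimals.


We compute the gradient at x_0 and apply the update.
f'(x) = 24*x + 12
f'(3.1339) = 24*3.1339 + 12 = 87.2136
x_1 = 3.1339 - 0.01*87.2136 = 2.2618


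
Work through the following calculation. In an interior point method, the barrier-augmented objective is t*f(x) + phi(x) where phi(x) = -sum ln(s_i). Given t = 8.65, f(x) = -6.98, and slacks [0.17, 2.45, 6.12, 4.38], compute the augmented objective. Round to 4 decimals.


Step 1: Compute log-barrier.
ln values: [-1.772, 0.8961, 1.8116, 1.477]
phi = -(-1.772 + 0.8961 + 1.8116 + 1.477) = -2.4127
Step 2: Compute augmented objective.
t*f(x) = 8.65*-6.98 = -60.377
Total = -60.377 - 2.4127 = -62.7897


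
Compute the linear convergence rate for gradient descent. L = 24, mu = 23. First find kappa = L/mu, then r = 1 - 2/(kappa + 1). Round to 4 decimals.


Step 1: Compute the condition number.
kappa = L/mu = 24/23 = 1.0435
Step 2: Compute the convergence rate.
r = 1 - 2/(kappa + 1) = 1 - 2*mu/(L + mu) = (L - mu)/(L + mu) = 1/47 = 0.0213


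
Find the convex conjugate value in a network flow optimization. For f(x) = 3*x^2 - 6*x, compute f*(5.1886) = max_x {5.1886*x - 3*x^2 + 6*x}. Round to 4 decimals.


f*(y) = sup_x {y*x - a*x^2 - b*x} = sup_x {(y-b)*x - a*x^2}
FOC: (y - b) - 2a*x = 0 => x* = (y - b)/(2a)
x* = (5.1886 + 6)/(2*3) = 1.8648
f*(5.1886) = (y-b)^2/(4a) = (5.1886 + 6)^2/(4*3)
= 125.1848/12 = 10.4321


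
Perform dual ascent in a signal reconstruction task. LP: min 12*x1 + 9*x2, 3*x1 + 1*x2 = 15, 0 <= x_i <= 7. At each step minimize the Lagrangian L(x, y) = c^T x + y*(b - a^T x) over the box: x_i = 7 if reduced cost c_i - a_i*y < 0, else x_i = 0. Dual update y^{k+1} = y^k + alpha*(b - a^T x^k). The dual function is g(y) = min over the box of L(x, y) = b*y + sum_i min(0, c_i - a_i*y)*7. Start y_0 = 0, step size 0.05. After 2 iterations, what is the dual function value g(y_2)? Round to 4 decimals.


Dual ascent for LP: min 12*x1 + 9*x2, 3*x1 + 1*x2 = 15, 0 <= x_i <= 7
Step 1: y^k = 0.0, reduced costs: (12.0, 9.0)
  x^k = (0.0, 0.0), subgradient = b - a^T x = 15.0
  y^{k+1} = 0.0 + 0.05*15.0 = 0.75
Step 2: y^k = 0.75, reduced costs: (9.75, 8.25)
  x^k = (0.0, 0.0), subgradient = b - a^T x = 15.0
  y^{k+1} = 0.75 + 0.05*15.0 = 1.5
Dual objective at y_2 = 1.5: reduced costs (7.5, 7.5), box minimizer x = (0.0, 0.0)
g(y_2) = b*y + (c1 - a1*y)*x1 + (c2 - a2*y)*x2 = 15*1.5 + 7.5*0.0 + 7.5*0.0 = 22.5 + 0.0 + 0.0 = 22.5


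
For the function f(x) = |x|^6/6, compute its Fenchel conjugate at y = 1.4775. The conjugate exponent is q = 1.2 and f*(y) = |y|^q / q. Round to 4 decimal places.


The conjugate exponent q satisfies 1/p + 1/q = 1.
p = 6, so q = 6/(6 - 1) = 1.2
|y|^q = 1.4775^1.2 = 1.5975
f*(1.4775) = 1.5975 / 1.2 = 1.3312


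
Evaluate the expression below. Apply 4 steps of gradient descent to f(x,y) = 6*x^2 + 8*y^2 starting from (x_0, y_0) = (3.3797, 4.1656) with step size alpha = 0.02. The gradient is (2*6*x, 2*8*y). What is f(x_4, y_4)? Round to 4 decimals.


Gradient descent on f(x,y) = 6*x^2 + 8*y^2.
Starting point: (3.3797, 4.1656), alpha = 0.02
Step 1: grad_x = 2*6*3.3797 = 40.5564, grad_y = 2*8*4.1656 = 66.6496
  x_1 = 3.3797 - 0.02*40.5564 = 2.5686
  y_1 = 4.1656 - 0.02*66.6496 = 2.8326
Step 2: grad_x = 2*6*2.5686 = 30.8229, grad_y = 2*8*2.8326 = 45.3217
  x_2 = 2.5686 - 0.02*30.8229 = 1.9521
  y_2 = 2.8326 - 0.02*45.3217 = 1.9262
Step 3: grad_x = 2*6*1.9521 = 23.4254, grad_y = 2*8*1.9262 = 30.8188
  x_3 = 1.9521 - 0.02*23.4254 = 1.4836
  y_3 = 1.9262 - 0.02*30.8188 = 1.3098
Step 4: grad_x = 2*6*1.4836 = 17.8033, grad_y = 2*8*1.3098 = 20.9568
  x_4 = 1.4836 - 0.02*17.8033 = 1.1275
  y_4 = 1.3098 - 0.02*20.9568 = 0.8907
f(1.1275, 0.8907) = 6*1.1275^2 + 8*0.8907^2 = 13.9743


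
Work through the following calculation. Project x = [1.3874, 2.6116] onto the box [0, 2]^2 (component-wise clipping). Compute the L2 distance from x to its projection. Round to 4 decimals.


Project each component onto [0, 2].
clip(1.3874) = 1.3874, clip(2.6116) = 2.0
Projection = [1.3874, 2.0]
Squared diffs: [0.0, 0.3741]
Distance = sqrt(0.3741) = 0.6116


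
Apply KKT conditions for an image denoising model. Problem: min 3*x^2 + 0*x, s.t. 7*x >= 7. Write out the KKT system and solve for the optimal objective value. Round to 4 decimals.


Step 1: Try lambda = 0 (constraint inactive).
x_unc = 0/(2*3) = 0.0
Check: 7*0.0 = 0.0 < 7 -- violated!
Step 2: Constraint must be active: 7*x = 7
x* = 7/7 = 1.0
lambda = (2*3*1.0 + 0)/7 = 0.8571
Step 3: Compute optimal value.
f(x*) = 3*1.0^2 + 0*1.0 = 3.0


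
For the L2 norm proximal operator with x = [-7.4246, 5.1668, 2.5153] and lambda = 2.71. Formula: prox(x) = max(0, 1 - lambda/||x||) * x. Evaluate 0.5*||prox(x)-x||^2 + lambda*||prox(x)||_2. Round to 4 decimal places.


Step 1: Compute ||x||.
||x|| = 9.3887
Step 2: Compute scaling factor.
scale = max(0, 1 - 2.71/9.3887) = 0.7114
Step 3: prox(x) = [-5.2815, 3.6754, 1.7893]
||prox(x)|| = 6.6787
Step 4: Proximal objective.
0.5*||prox-x||^2 = 3.6721
lambda*||prox|| = 18.0993
Total = 21.7713


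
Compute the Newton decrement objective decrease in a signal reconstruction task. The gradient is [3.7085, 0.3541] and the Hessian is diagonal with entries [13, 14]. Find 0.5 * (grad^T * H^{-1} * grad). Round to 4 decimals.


Step 1: H is diagonal, so H^(-1) * g = [0.2853, 0.0253].
Step 2: g^T H^(-1) g = sum_i g_i^2 / H_ii
  = (3.7085)^2/13 + (0.3541)^2/14
  = 1.0579 + 0.009 = 1.0669
Step 3: Objective decrease = 0.5 * g^T H^(-1) g = 0.5334


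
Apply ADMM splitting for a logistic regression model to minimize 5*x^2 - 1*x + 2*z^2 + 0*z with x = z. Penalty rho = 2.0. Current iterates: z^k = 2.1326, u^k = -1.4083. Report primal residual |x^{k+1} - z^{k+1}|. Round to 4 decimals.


ADMM iteration with rho = 2.0, z^k = 2.1326, u^k = -1.4083
Step 1: x-update.
Minimize 5*x^2 - 1*x + (2.0/2)*(x - 2.1326 - 1.4083)^2
FOC: (2*5 + 2.0)*x = 1 + 2.0*(2.1326 + 1.4083)
x^{k+1} = 0.6735
Step 2: z-update.
Minimize 2*z^2 + 0*z + (2.0/2)*(0.6735 - z - 1.4083)^2
FOC: (2*2 + 2.0)*z = 0 + 2.0*(0.6735 - 1.4083)
z^{k+1} = -0.2449
Step 3: u-update.
u^{k+1} = -1.4083 + 0.6735 + 0.2449 = -0.4899
Step 4: Primal residual = |0.6735 + 0.2449| = 0.9184


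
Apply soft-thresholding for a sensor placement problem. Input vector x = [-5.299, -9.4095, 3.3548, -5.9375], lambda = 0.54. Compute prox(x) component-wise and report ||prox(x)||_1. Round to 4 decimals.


Soft-thresholding with lambda = 0.54:
prox(-5.299) = sign(-5.299)*max(|-5.299| - 0.54, 0) = -4.759
prox(-9.4095) = sign(-9.4095)*max(|-9.4095| - 0.54, 0) = -8.8695
prox(3.3548) = sign(3.3548)*max(|3.3548| - 0.54, 0) = 2.8148
prox(-5.9375) = sign(-5.9375)*max(|-5.9375| - 0.54, 0) = -5.3975
prox(x) = [-4.759, -8.8695, 2.8148, -5.3975]
||prox(x)||_1 = 4.759 + 8.8695 + 2.8148 + 5.3975 = 21.8408


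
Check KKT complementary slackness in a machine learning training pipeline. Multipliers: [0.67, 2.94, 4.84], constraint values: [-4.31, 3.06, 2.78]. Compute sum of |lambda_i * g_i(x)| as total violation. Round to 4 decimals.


KKT complementary slackness check:
lambda_1 * g_1 = 0.67 * -4.31 = -2.8877
lambda_2 * g_2 = 2.94 * 3.06 = 8.9964
lambda_3 * g_3 = 4.84 * 2.78 = 13.4552
Total violation = 2.8877 + 8.9964 + 13.4552 = 25.3393


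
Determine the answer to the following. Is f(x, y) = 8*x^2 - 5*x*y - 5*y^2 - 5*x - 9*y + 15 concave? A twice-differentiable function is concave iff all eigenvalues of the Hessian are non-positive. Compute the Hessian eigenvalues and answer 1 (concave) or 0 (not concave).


The Hessian of f(x,y) = 8*x^2 - 5*x*y - 5*y^2 - 5*x - 9*y + 15 is:
H = [[16, -5], [-5, -10]]
Trace = 16 - 10 = 6
Determinant = 16*-10 - (-5)^2 = -185
Discriminant = (6)^2 - 4*-185 = 776.0
Eigenvalues: lambda_1 = -10.9284, lambda_2 = 16.9284
The function is not concave.

0


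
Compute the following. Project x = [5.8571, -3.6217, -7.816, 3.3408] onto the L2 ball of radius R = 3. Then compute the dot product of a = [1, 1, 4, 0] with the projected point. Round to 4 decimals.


Step 1: Compute ||x|| (intermediates to 6 decimals).
||x|| = sqrt(5.8571^2 + (-3.6217)^2 + (-7.816)^2 + 3.3408^2) = 10.939522
Step 2: Project.
Since ||x|| > R, scale = R/||x|| = 3/10.939522 = 0.274235, proj(x) = scale * x
proj(x) = [1.606222, -0.993197, -2.143421, 0.916164]
Step 3: Dot product.
a^T * proj(x) = 1*1.606222 + 1*(-0.993197) + 4*(-2.143421) + 0*0.916164 = -7.9607


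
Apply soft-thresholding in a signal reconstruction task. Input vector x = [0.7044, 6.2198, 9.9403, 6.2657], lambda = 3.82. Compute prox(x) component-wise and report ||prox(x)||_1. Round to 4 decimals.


Soft-thresholding with lambda = 3.82:
prox(0.7044) = sign(0.7044)*max(|0.7044| - 3.82, 0) = 0.0
prox(6.2198) = sign(6.2198)*max(|6.2198| - 3.82, 0) = 2.3998
prox(9.9403) = sign(9.9403)*max(|9.9403| - 3.82, 0) = 6.1203
prox(6.2657) = sign(6.2657)*max(|6.2657| - 3.82, 0) = 2.4457
prox(x) = [0.0, 2.3998, 6.1203, 2.4457]
||prox(x)||_1 = 0.0 + 2.3998 + 6.1203 + 2.4457 = 10.9658


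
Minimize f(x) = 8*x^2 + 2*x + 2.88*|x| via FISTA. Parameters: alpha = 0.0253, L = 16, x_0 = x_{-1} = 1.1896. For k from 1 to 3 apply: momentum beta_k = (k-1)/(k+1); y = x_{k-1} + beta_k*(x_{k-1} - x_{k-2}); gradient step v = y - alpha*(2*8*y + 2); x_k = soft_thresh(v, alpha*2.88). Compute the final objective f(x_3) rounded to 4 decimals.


FISTA on f(x) = 8*x^2 + 2*x + 2.88*|x|
L = 16, alpha = 0.0253
Iteration 1: beta = 0.0, y = 1.1896 + 0.0*(1.1896 - 1.1896) = 1.1896
  grad(y) = 21.0336, v = y - alpha*grad = 0.6574
  prox(v) = soft_thresh(0.6574, 0.0729) = 0.5846
Iteration 2: beta = 0.3333, y = 0.5846 + 0.3333*(0.5846 - 1.1896) = 0.3829
  grad(y) = 8.1266, v = y - alpha*grad = 0.1773
  prox(v) = soft_thresh(0.1773, 0.0729) = 0.1044
Iteration 3: beta = 0.5, y = 0.1044 + 0.5*(0.1044 - 0.5846) = -0.1356
  grad(y) = -0.17, v = y - alpha*grad = -0.1313
  prox(v) = soft_thresh(-0.1313, 0.0729) = -0.0585
f(x_3) = 8*(-0.0585)^2 + 2*(-0.0585) + 2.88*|-0.0585| = 0.0788


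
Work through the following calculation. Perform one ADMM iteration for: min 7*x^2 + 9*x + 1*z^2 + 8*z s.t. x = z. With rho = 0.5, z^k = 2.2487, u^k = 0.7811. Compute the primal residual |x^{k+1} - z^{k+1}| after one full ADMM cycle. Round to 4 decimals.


ADMM iteration with rho = 0.5, z^k = 2.2487, u^k = 0.7811
Step 1: x-update.
Minimize 7*x^2 + 9*x + (0.5/2)*(x - 2.2487 + 0.7811)^2
FOC: (2*7 + 0.5)*x = -9 + 0.5*(2.2487 - 0.7811)
x^{k+1} = -0.5701
Step 2: z-update.
Minimize 1*z^2 + 8*z + (0.5/2)*(-0.5701 - z + 0.7811)^2
FOC: (2*1 + 0.5)*z = -8 + 0.5*(-0.5701 + 0.7811)
z^{k+1} = -3.1578
Step 3: u-update.
u^{k+1} = 0.7811 - 0.5701 + 3.1578 = 3.3688
Step 4: Primal residual = |-0.5701 + 3.1578| = 2.5877


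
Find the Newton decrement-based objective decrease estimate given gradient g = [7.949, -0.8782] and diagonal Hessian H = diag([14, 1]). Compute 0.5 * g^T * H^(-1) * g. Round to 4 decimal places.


Step 1: H is diagonal, so H^(-1) * g = [0.5678, -0.8782].
Step 2: g^T H^(-1) g = sum_i g_i^2 / H_ii
  = (7.949)^2/14 + (-0.8782)^2/1
  = 4.5133 + 0.7712 = 5.2846
Step 3: Objective decrease = 0.5 * g^T H^(-1) g = 2.6423


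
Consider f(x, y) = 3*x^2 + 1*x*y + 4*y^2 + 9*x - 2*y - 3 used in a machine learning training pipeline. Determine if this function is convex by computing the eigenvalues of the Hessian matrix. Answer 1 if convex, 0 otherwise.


The Hessian of f(x,y) = 3*x^2 + 1*x*y + 4*y^2 + 9*x - 2*y - 3 is:
H = [[6, 1], [1, 8]]
Trace = 6 + 8 = 14
Determinant = 6*8 - (1)^2 = 47
Discriminant = (14)^2 - 4*47 = 8.0
Eigenvalues: lambda_1 = 5.5858, lambda_2 = 8.4142
The function is convex.

1


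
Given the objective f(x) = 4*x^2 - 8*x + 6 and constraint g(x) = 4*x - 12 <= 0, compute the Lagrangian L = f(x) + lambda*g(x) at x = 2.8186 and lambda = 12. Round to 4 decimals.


Step 1: Evaluate f(x).
f(2.8186) = 4*2.8186^2 - 8*2.8186 + 6 = 15.2292
Step 2: Evaluate g(x).
g(2.8186) = 4*2.8186 - 12 = -0.7256
Step 3: Compute Lagrangian.
L = 15.2292 + 12*-0.7256 = 6.522


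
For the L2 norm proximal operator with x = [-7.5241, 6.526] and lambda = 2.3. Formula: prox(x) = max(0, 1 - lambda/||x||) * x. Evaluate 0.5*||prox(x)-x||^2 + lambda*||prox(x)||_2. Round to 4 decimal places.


Step 1: Compute ||x||.
||x|| = 9.96
Step 2: Compute scaling factor.
scale = max(0, 1 - 2.3/9.96) = 0.7691
Step 3: prox(x) = [-5.7866, 5.019]
||prox(x)|| = 7.66
Step 4: Proximal objective.
0.5*||prox-x||^2 = 2.645
lambda*||prox|| = 17.618
Total = 20.2629


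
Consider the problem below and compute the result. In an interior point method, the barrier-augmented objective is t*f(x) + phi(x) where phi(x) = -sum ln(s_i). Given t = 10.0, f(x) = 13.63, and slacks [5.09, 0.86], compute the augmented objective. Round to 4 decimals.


Step 1: Compute log-barrier.
ln values: [1.6273, -0.1508]
phi = -(1.6273 - 0.1508) = -1.4765
Step 2: Compute augmented objective.
t*f(x) = 10.0*13.63 = 136.3
Total = 136.3 - 1.4765 = 134.8235


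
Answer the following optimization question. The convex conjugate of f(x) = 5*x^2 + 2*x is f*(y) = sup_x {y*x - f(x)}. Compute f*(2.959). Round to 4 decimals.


f*(y) = sup_x {y*x - a*x^2 - b*x} = sup_x {(y-b)*x - a*x^2}
FOC: (y - b) - 2a*x = 0 => x* = (y - b)/(2a)
x* = (2.959 - 2)/(2*5) = 0.0959
f*(2.959) = (y-b)^2/(4a) = (2.959 - 2)^2/(4*5)
= 0.9197/20 = 0.046


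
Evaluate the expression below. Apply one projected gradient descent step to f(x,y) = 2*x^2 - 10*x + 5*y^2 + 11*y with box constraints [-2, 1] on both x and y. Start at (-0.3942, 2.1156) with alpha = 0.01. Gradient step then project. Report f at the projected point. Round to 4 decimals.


Step 1: Compute gradient at (-0.3942, 2.1156).
grad_x = 2*2*-0.3942 - 10 = -11.5768
grad_y = 2*5*2.1156 + 11 = 32.156
Step 2: Gradient step.
x_raw = -0.3942 - 0.01*-11.5768 = -0.2784
y_raw = 2.1156 - 0.01*32.156 = 1.794
Step 3: Project onto [-2, 1].
x_proj = clip(-0.2784) = -0.2784
y_proj = clip(1.794) = 1.0
Step 4: Evaluate f.
f(-0.2784, 1.0) = 18.9394


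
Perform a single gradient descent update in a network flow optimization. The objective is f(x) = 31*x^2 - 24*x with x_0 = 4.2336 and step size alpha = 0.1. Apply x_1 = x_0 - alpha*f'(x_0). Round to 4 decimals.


We compute the gradient at x_0 and apply the update.
f'(x) = 62*x - 24
f'(4.2336) = 62*4.2336 - 24 = 238.4832
x_1 = 4.2336 - 0.1*238.4832 = -19.6147


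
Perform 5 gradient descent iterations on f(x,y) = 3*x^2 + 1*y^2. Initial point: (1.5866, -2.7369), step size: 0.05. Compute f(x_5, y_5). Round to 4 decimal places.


Gradient descent on f(x,y) = 3*x^2 + 1*y^2.
Starting point: (1.5866, -2.7369), alpha = 0.05
Step 1: grad_x = 2*3*1.5866 = 9.5196, grad_y = 2*1*-2.7369 = -5.4738
  x_1 = 1.5866 - 0.05*9.5196 = 1.1106
  y_1 = -2.7369 - 0.05*-5.4738 = -2.4632
Step 2: grad_x = 2*3*1.1106 = 6.6637, grad_y = 2*1*-2.4632 = -4.9264
  x_2 = 1.1106 - 0.05*6.6637 = 0.7774
  y_2 = -2.4632 - 0.05*-4.9264 = -2.2169
Step 3: grad_x = 2*3*0.7774 = 4.6646, grad_y = 2*1*-2.2169 = -4.4338
  x_3 = 0.7774 - 0.05*4.6646 = 0.5442
  y_3 = -2.2169 - 0.05*-4.4338 = -1.9952
Step 4: grad_x = 2*3*0.5442 = 3.2652, grad_y = 2*1*-1.9952 = -3.9904
  x_4 = 0.5442 - 0.05*3.2652 = 0.3809
  y_4 = -1.9952 - 0.05*-3.9904 = -1.7957
Step 5: grad_x = 2*3*0.3809 = 2.2857, grad_y = 2*1*-1.7957 = -3.5914
  x_5 = 0.3809 - 0.05*2.2857 = 0.2667
  y_5 = -1.7957 - 0.05*-3.5914 = -1.6161
f(0.2667, -1.6161) = 3*0.2667^2 + 1*(-1.6161)^2 = 2.8251


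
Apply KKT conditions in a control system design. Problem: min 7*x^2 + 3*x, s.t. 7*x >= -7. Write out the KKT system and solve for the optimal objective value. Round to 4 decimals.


Step 1: Try lambda = 0 (constraint inactive).
Stationarity: 2*7*x + 3 = 0
x* = -3/(2*7) = -3/14 = -0.2143 (rounded; the exact value -3/14 is used below)
Check constraint: 7*-0.2143 = -1.5001 >= -7 -- satisfied.
Step 2: Compute optimal value.
f(x*) = 7*(-3/14)^2 + 3*(-3/14) = -0.3214


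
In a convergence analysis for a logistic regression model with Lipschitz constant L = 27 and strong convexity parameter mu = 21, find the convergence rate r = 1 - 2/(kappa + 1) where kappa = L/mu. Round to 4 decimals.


Step 1: Compute the condition number.
kappa = L/mu = 27/21 = 1.2857
Step 2: Compute the convergence rate.
r = 1 - 2/(kappa + 1) = 1 - 2*mu/(L + mu) = (L - mu)/(L + mu) = 6/48 = 0.125


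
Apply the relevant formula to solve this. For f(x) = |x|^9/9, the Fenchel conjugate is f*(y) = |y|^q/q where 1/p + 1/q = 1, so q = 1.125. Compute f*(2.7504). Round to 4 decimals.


The conjugate exponent q satisfies 1/p + 1/q = 1.
p = 9, so q = 9/(9 - 1) = 1.125
|y|^q = 2.7504^1.125 = 3.1212
f*(2.7504) = 3.1212 / 1.125 = 2.7744


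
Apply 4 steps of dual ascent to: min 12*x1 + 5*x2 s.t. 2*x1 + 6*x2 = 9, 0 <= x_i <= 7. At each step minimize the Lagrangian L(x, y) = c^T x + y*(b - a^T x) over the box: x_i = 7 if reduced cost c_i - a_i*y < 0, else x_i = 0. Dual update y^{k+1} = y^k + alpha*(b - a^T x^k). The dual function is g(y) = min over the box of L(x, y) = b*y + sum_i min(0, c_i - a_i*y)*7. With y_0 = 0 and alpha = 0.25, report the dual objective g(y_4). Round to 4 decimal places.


Dual ascent for LP: min 12*x1 + 5*x2, 2*x1 + 6*x2 = 9, 0 <= x_i <= 7
Step 1: y^k = 0.0, reduced costs: (12.0, 5.0)
  x^k = (0.0, 0.0), subgradient = b - a^T x = 9.0
  y^{k+1} = 0.0 + 0.25*9.0 = 2.25
Step 2: y^k = 2.25, reduced costs: (7.5, -8.5)
  x^k = (0.0, 7.0), subgradient = b - a^T x = -33.0
  y^{k+1} = 2.25 + 0.25*-33.0 = -6.0
Step 3: y^k = -6.0, reduced costs: (24.0, 41.0)
  x^k = (0.0, 0.0), subgradient = b - a^T x = 9.0
  y^{k+1} = -6.0 + 0.25*9.0 = -3.75
Step 4: y^k = -3.75, reduced costs: (19.5, 27.5)
  x^k = (0.0, 0.0), subgradient = b - a^T x = 9.0
  y^{k+1} = -3.75 + 0.25*9.0 = -1.5
Dual objective at y_4 = -1.5: reduced costs (15.0, 14.0), box minimizer x = (0.0, 0.0)
g(y_4) = b*y + (c1 - a1*y)*x1 + (c2 - a2*y)*x2 = 9*(-1.5) + 15.0*0.0 + 14.0*0.0 = -13.5 + 0.0 + 0.0 = -13.5


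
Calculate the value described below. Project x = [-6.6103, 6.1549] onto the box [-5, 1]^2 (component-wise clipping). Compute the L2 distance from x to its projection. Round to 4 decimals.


Project each component onto [-5, 1].
clip(-6.6103) = -5.0, clip(6.1549) = 1.0
Projection = [-5.0, 1.0]
Squared diffs: [2.5931, 26.573]
Distance = sqrt(29.1661) = 5.4006


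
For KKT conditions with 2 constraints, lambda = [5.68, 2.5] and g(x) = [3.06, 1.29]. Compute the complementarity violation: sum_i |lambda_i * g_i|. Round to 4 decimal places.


KKT complementary slackness check:
lambda_1 * g_1 = 5.68 * 3.06 = 17.3808
lambda_2 * g_2 = 2.5 * 1.29 = 3.225
Total violation = 17.3808 + 3.225 = 20.6058


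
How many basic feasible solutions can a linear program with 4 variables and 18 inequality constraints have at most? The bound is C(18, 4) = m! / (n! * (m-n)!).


Each vertex corresponds to some choice of n active constraints out of m, so the number of vertices is at most C(m, n) = m! / (n!(m-n)!).
m = 18, n = 4
Numerator: 18 * 17 * 16 * 15
Denominator: 4! = 24
C(18, 4) = 3060


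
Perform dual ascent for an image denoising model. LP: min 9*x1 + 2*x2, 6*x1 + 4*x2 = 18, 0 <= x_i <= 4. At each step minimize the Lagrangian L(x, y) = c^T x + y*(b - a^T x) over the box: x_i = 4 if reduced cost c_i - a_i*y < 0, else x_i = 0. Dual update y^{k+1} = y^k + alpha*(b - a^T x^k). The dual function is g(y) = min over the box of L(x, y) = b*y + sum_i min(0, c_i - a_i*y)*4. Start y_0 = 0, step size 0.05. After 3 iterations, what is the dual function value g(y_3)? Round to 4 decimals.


Dual ascent for LP: min 9*x1 + 2*x2, 6*x1 + 4*x2 = 18, 0 <= x_i <= 4
Step 1: y^k = 0.0, reduced costs: (9.0, 2.0)
  x^k = (0.0, 0.0), subgradient = b - a^T x = 18.0
  y^{k+1} = 0.0 + 0.05*18.0 = 0.9
Step 2: y^k = 0.9, reduced costs: (3.6, -1.6)
  x^k = (0.0, 4.0), subgradient = b - a^T x = 2.0
  y^{k+1} = 0.9 + 0.05*2.0 = 1.0
Step 3: y^k = 1.0, reduced costs: (3.0, -2.0)
  x^k = (0.0, 4.0), subgradient = b - a^T x = 2.0
  y^{k+1} = 1.0 + 0.05*2.0 = 1.1
Dual objective at y_3 = 1.1: reduced costs (2.4, -2.4), box minimizer x = (0.0, 4.0)
g(y_3) = b*y + (c1 - a1*y)*x1 + (c2 - a2*y)*x2 = 18*1.1 + 2.4*0.0 + (-2.4)*4.0 = 19.8 + 0.0 - 9.6 = 10.2


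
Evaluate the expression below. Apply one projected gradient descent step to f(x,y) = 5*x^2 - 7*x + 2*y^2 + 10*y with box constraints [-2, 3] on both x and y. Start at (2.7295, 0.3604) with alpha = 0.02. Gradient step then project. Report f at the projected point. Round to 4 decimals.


Step 1: Compute gradient at (2.7295, 0.3604).
grad_x = 2*5*2.7295 - 7 = 20.295
grad_y = 2*2*0.3604 + 10 = 11.4416
Step 2: Gradient step.
x_raw = 2.7295 - 0.02*20.295 = 2.3236
y_raw = 0.3604 - 0.02*11.4416 = 0.1316
Step 3: Project onto [-2, 3].
x_proj = clip(2.3236) = 2.3236
y_proj = clip(0.1316) = 0.1316
Step 4: Evaluate f.
f(2.3236, 0.1316) = 12.0807


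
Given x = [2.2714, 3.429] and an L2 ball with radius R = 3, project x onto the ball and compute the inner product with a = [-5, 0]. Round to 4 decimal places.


Step 1: Compute ||x|| (intermediates to 6 decimals).
||x|| = sqrt(2.2714^2 + 3.429^2) = 4.113064
Step 2: Project.
Since ||x|| > R, scale = R/||x|| = 3/4.113064 = 0.729383, proj(x) = scale * x
proj(x) = [1.656721, 2.501054]
Step 3: Dot product.
a^T * proj(x) = -5*1.656721 + 0*2.501054 = -8.2836


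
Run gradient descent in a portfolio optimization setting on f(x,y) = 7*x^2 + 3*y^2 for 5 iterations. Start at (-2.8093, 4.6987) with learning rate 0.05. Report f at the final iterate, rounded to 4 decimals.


Gradient descent on f(x,y) = 7*x^2 + 3*y^2.
Starting point: (-2.8093, 4.6987), alpha = 0.05
Step 1: grad_x = 2*7*-2.8093 = -39.3302, grad_y = 2*3*4.6987 = 28.1922
  x_1 = -2.8093 - 0.05*-39.3302 = -0.8428
  y_1 = 4.6987 - 0.05*28.1922 = 3.2891
Step 2: grad_x = 2*7*-0.8428 = -11.7991, grad_y = 2*3*3.2891 = 19.7345
  x_2 = -0.8428 - 0.05*-11.7991 = -0.2528
  y_2 = 3.2891 - 0.05*19.7345 = 2.3024
Step 3: grad_x = 2*7*-0.2528 = -3.5397, grad_y = 2*3*2.3024 = 13.8142
  x_3 = -0.2528 - 0.05*-3.5397 = -0.0759
  y_3 = 2.3024 - 0.05*13.8142 = 1.6117
Step 4: grad_x = 2*7*-0.0759 = -1.0619, grad_y = 2*3*1.6117 = 9.6699
  x_4 = -0.0759 - 0.05*-1.0619 = -0.0228
  y_4 = 1.6117 - 0.05*9.6699 = 1.1282
Step 5: grad_x = 2*7*-0.0228 = -0.3186, grad_y = 2*3*1.1282 = 6.7689
  x_5 = -0.0228 - 0.05*-0.3186 = -0.0068
  y_5 = 1.1282 - 0.05*6.7689 = 0.7897
f(-0.0068, 0.7897) = 7*(-0.0068)^2 + 3*0.7897^2 = 1.8713
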